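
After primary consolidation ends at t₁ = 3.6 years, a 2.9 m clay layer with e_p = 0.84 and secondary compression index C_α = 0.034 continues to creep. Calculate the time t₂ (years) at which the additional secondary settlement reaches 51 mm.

t₂ ≈ 32.2 years

S_s = C_α·H/(1+e_p)·log₁₀(t₂/t₁) ⇒ log₁₀(t₂/t₁) = S_s·(1+e_p)/(C_α·H).
log₁₀(t₂/t₁) = 0.051 × (1+0.84) / (0.034×2.9) = 0.9517
t₂ = t₁ × 10^0.9517 = 3.6 × 8.948 = 32.21 years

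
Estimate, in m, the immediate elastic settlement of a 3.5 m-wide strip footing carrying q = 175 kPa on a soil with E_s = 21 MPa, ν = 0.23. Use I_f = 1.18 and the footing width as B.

S_e ≈ 0.0326 m

Immediate (elastic) settlement: S_e = q·B·(1−ν²)/E_s · I_f.
E_s = 21 MPa = 21000 kPa.
S_e = 175 × 3.5 × (1 − 0.23²) / 21000 × 1.18
    = 175 × 3.5 × 0.9471 / 21000 × 1.18
    = 0.0326 m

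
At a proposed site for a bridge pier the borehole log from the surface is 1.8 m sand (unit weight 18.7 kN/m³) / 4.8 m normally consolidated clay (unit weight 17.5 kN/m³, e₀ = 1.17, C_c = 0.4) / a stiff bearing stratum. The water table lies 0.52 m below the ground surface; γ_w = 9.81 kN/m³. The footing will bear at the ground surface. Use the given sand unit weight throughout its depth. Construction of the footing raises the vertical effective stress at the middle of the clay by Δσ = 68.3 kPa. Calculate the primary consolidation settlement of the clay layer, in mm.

S_c ≈ 385 mm

Mid-depth of clay below the ground surface: z = 1.8 + 4.8/2 = 4.2 m.
Total vertical stress at mid-clay: σ_v = 18.7×1.8 + 17.5×2.4 = 75.66 kPa.
Pore pressure: u = 9.81×(4.2 − 0.52) = 36.101 kPa.
Initial effective stress: σ'_0 = σ_v − u = 75.66 − 36.101 = 39.559 kPa.
Final effective stress: σ'_f = σ'_0 + Δσ = 39.559 + 68.3 = 107.86 kPa.
Normally consolidated clay, so the full stress increment lies on the virgin compression line:
S_c = C_c·H/(1+e₀)·log₁₀(σ'_f/σ'_0) = 0.4×4.8/(1+1.17)×log₁₀(107.86/39.559)
    = 0.88479 × 0.43562 = 0.3854 m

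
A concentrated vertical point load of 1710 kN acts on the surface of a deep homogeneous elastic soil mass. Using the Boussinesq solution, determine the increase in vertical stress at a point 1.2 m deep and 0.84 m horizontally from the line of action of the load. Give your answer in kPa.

Δσ_z ≈ 209 kPa

Boussinesq vertical stress below a point load on an elastic half-space:
Δσ_z = 3P/(2πz²) · [1 + (r/z)²]^(−5/2)
r/z = 0.84/1.2 = 0.7; [1+(r/z)²]^(−5/2) = 0.36901.
Δσ_z = 3×1710/(2π×1.2²) × 0.36901 = 566.99 × 0.36901 = 209.2 kPa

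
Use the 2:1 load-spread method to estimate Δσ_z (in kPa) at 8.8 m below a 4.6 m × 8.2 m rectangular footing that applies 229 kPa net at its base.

Δσ_z ≈ 37.9 kPa

By the 2:1 method the load spreads at 1 horizontal : 2 vertical, so at depth z the loaded area has grown by z in each plan dimension:
Δσ = qBL/((B+z)(L+z)) = 229×4.6×8.2/((4.6+8.8)(8.2+8.8)) = 37.919 kPa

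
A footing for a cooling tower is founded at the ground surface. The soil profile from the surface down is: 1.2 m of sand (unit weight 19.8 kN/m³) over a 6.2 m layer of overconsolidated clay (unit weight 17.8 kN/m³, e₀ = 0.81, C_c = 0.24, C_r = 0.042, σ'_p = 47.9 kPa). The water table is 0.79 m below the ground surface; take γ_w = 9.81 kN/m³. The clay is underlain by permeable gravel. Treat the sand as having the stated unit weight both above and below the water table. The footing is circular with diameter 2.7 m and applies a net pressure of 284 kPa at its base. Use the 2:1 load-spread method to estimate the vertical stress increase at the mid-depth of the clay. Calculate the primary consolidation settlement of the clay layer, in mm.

S_c ≈ 217 mm

Mid-depth of clay below the ground surface: z = 1.2 + 6.2/2 = 4.3 m.
Total vertical stress at mid-clay: σ_v = 19.8×1.2 + 17.8×3.1 = 78.94 kPa.
Pore pressure: u = 9.81×(4.3 − 0.79) = 34.433 kPa.
Initial effective stress: σ'_0 = σ_v − u = 78.94 − 34.433 = 44.507 kPa.
Stress increase at mid-clay by the 2:1 spreading method:
Δσ ≈ qD²/(D+z)² = 284×2.7²/(2.7+4.3)² = 42.252 kPa
Final effective stress: σ'_f = 44.507 + 42.252 = 86.759 kPa.
σ'_f = 86.759 > σ'_p = 47.9 kPa, so the stress path crosses the preconsolidation pressure — recompression up to σ'_p, then virgin compression beyond:
S_c = H/(1+e₀)·[C_r·log₁₀(σ'_p/σ'_0) + C_c·log₁₀(σ'_f/σ'_p)]
    = 6.2/1.81 × [0.042×log₁₀(47.9/44.507) + 0.24×log₁₀(86.759/47.9)]
    = 3.4254 × [0.0013401 + 0.061915] = 0.2167 m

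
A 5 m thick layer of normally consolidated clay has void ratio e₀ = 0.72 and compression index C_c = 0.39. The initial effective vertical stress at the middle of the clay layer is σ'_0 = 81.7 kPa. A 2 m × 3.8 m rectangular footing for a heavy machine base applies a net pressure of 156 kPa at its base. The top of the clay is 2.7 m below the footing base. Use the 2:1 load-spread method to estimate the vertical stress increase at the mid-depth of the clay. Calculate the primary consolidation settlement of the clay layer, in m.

S_c ≈ 0.0995 m

Mid-depth of clay below the footing base: z = 2.7 + 5/2 = 5.2 m.
Stress increase at mid-clay by the 2:1 spreading method:
Δσ = qBL/((B+z)(L+z)) = 156×2×3.8/((2+5.2)(3.8+5.2)) = 18.296 kPa
Final effective stress: σ'_f = σ'_0 + Δσ = 81.7 + 18.296 = 99.996 kPa.
Normally consolidated clay, so the full stress increment lies on the virgin compression line:
S_c = C_c·H/(1+e₀)·log₁₀(σ'_f/σ'_0) = 0.39×5/(1+0.72)×log₁₀(99.996/81.7)
    = 1.1337 × 0.087761 = 0.09949 m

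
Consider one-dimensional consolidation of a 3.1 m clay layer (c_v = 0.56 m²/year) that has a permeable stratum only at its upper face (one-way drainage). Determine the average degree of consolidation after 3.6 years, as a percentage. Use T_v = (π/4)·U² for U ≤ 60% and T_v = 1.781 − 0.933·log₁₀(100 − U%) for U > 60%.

U ≈ 51.7 %

Drainage path length: H_d = H = 3.1 m (single drainage).
T_v = c_v·t/H_d² = 0.56×3.6/3.1² = 0.20978.
T_v = 0.20978 corresponds to the U ≤ 60% branch:
U = √(4T_v/π) = 0.5168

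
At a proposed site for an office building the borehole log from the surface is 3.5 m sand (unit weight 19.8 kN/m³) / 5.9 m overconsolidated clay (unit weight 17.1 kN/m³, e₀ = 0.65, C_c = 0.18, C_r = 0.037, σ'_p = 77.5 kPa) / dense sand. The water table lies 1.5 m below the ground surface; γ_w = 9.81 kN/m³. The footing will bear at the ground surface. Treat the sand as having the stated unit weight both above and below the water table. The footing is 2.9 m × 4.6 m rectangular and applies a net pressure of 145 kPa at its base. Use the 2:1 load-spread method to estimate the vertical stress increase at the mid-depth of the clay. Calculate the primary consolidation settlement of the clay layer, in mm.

Mid-depth of clay below the ground surface: z = 3.5 + 5.9/2 = 6.45 m.
Total vertical stress at mid-clay: σ_v = 19.8×3.5 + 17.1×2.95 = 119.75 kPa.
Pore pressure: u = 9.81×(6.45 − 1.5) = 48.56 kPa.
Initial effective stress: σ'_0 = σ_v − u = 119.75 − 48.56 = 71.19 kPa.
Stress increase at mid-clay by the 2:1 spreading method:
Δσ = qBL/((B+z)(L+z)) = 145×2.9×4.6/((2.9+6.45)(4.6+6.45)) = 18.722 kPa
Final effective stress: σ'_f = 71.19 + 18.722 = 89.912 kPa.
σ'_f = 89.912 > σ'_p = 77.5 kPa, so the stress path crosses the preconsolidation pressure — recompression up to σ'_p, then virgin compression beyond:
S_c = H/(1+e₀)·[C_r·log₁₀(σ'_p/σ'_0) + C_c·log₁₀(σ'_f/σ'_p)]
    = 5.9/1.65 × [0.037×log₁₀(77.5/71.19) + 0.18×log₁₀(89.912/77.5)]
    = 3.5758 × [0.0013647 + 0.011613] = 0.04641 m

S_c ≈ 46.4 mm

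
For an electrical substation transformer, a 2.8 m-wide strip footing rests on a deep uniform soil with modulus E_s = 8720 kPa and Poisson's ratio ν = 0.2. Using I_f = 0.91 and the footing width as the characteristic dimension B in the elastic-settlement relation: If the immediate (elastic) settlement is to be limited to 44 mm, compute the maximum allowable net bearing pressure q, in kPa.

q ≈ 157 kPa

S_e = q·B·(1−ν²)/E_s · I_f  ⇒  q = S_e·E_s / (B·(1−ν²)·I_f).
q = 0.044 × 8720 / (2.8 × 0.96 × 0.91) = 156.9 kPa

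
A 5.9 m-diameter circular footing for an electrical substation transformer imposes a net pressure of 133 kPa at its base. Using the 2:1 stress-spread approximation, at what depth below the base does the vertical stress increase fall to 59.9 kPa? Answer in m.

2:1 spreading — at depth z the loaded area has grown by z in each plan dimension:
qD²/(D+z)² = Δσ_z ⇒ z = D(√(q/Δσ_z) − 1) = 5.9×(√(133/59.9) − 1) = 2.892 m

z ≈ 2.89 m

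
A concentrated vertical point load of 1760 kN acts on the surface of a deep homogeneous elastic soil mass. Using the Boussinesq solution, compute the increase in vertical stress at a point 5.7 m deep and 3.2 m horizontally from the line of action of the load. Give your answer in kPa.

Boussinesq vertical stress below a point load on an elastic half-space:
Δσ_z = 3P/(2πz²) · [1 + (r/z)²]^(−5/2)
r/z = 3.2/5.7 = 0.5614; [1+(r/z)²]^(−5/2) = 0.50413.
Δσ_z = 3×1760/(2π×5.7²) × 0.50413 = 25.865 × 0.50413 = 13.04 kPa

Δσ_z ≈ 13 kPa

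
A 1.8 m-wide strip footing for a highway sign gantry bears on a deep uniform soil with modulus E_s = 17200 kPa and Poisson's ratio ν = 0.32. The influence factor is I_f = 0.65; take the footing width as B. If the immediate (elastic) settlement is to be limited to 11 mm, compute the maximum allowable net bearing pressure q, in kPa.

S_e = q·B·(1−ν²)/E_s · I_f  ⇒  q = S_e·E_s / (B·(1−ν²)·I_f).
q = 0.011 × 17200 / (1.8 × 0.8976 × 0.65) = 180.2 kPa

q ≈ 180 kPa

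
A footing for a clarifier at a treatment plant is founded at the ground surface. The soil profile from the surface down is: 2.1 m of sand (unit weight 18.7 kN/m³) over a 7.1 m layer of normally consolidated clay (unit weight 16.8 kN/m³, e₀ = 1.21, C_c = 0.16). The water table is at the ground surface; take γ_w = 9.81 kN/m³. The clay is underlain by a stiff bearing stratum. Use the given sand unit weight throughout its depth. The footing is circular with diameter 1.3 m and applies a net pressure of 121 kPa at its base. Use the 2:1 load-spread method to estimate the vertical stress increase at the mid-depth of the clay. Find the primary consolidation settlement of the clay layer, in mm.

S_c ≈ 20.7 mm

Mid-depth of clay below the ground surface: z = 2.1 + 7.1/2 = 5.65 m.
Total vertical stress at mid-clay: σ_v = 18.7×2.1 + 16.8×3.55 = 98.91 kPa.
Pore pressure: u = 9.81×(5.65 − 0) = 55.427 kPa.
Initial effective stress: σ'_0 = σ_v − u = 98.91 − 55.427 = 43.483 kPa.
Stress increase at mid-clay by the 2:1 spreading method:
Δσ ≈ qD²/(D+z)² = 121×1.3²/(1.3+5.65)² = 4.2335 kPa
Final effective stress: σ'_f = σ'_0 + Δσ = 43.483 + 4.2335 = 47.716 kPa.
Normally consolidated clay, so the full stress increment lies on the virgin compression line:
S_c = C_c·H/(1+e₀)·log₁₀(σ'_f/σ'_0) = 0.16×7.1/(1+1.21)×log₁₀(47.716/43.483)
    = 0.51403 × 0.040345 = 0.02074 m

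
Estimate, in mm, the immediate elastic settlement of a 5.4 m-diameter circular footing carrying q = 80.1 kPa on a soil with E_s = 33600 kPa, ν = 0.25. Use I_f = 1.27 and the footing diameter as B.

S_e ≈ 15.3 mm

Immediate (elastic) settlement: S_e = q·B·(1−ν²)/E_s · I_f.
S_e = 80.1 × 5.4 × (1 − 0.25²) / 33600 × 1.27
    = 80.1 × 5.4 × 0.9375 / 33600 × 1.27
    = 0.01533 m = 15.33 mm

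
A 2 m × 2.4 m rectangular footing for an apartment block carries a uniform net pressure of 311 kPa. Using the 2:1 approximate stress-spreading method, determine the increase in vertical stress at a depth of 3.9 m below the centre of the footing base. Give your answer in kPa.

Δσ_z ≈ 40.2 kPa

By the 2:1 method the load spreads at 1 horizontal : 2 vertical, so at depth z the loaded area has grown by z in each plan dimension:
Δσ = qBL/((B+z)(L+z)) = 311×2×2.4/((2+3.9)(2.4+3.9)) = 40.161 kPa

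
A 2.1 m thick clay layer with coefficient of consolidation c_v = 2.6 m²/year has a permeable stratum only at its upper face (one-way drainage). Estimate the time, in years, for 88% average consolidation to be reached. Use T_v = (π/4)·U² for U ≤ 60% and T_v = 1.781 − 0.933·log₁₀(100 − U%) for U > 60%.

t ≈ 1.31 years

Drainage path length: H_d = H = 2.1 m (single drainage).
U > 60%: T_v = 1.781 − 0.933·log₁₀(100 − 88) = 0.77412.
t = T_v·H_d²/c_v = 0.77412×2.1²/2.6 = 1.313 years.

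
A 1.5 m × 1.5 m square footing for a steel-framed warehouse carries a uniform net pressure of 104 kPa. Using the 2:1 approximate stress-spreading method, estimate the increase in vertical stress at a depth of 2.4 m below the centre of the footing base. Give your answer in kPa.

By the 2:1 method the load spreads at 1 horizontal : 2 vertical, so at depth z the loaded area has grown by z in each plan dimension:
Δσ = qBL/((B+z)(L+z)) = 104×1.5×1.5/((1.5+2.4)(1.5+2.4)) = 15.385 kPa

Δσ_z ≈ 15.4 kPa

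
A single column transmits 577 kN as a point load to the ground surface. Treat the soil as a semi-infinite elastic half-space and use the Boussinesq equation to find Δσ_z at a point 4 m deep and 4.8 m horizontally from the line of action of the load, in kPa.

Boussinesq vertical stress below a point load on an elastic half-space:
Δσ_z = 3P/(2πz²) · [1 + (r/z)²]^(−5/2)
r/z = 4.8/4 = 1.2; [1+(r/z)²]^(−5/2) = 0.10753.
Δσ_z = 3×577/(2π×4²) × 0.10753 = 17.219 × 0.10753 = 1.852 kPa

Δσ_z ≈ 1.85 kPa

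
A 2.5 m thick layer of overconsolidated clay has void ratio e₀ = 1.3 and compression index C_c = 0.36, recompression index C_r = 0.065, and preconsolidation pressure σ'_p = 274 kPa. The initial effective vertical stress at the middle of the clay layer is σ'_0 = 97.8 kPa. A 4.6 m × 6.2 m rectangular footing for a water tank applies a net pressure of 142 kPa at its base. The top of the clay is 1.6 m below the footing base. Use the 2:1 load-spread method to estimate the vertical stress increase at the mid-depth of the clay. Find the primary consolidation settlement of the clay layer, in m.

S_c ≈ 0.0147 m

Mid-depth of clay below the footing base: z = 1.6 + 2.5/2 = 2.85 m.
Stress increase at mid-clay by the 2:1 spreading method:
Δσ = qBL/((B+z)(L+z)) = 142×4.6×6.2/((4.6+2.85)(6.2+2.85)) = 60.067 kPa
Final effective stress: σ'_f = 97.8 + 60.067 = 157.87 kPa.
σ'_f = 157.87 ≤ σ'_p = 274 kPa, so the clay remains overconsolidated and only the recompression index applies:
S_c = C_r·H/(1+e₀)·log₁₀(σ'_f/σ'_0) = 0.065×2.5/2.3×log₁₀(157.87/97.8)
    = 0.070655 × 0.20796 = 0.01469 m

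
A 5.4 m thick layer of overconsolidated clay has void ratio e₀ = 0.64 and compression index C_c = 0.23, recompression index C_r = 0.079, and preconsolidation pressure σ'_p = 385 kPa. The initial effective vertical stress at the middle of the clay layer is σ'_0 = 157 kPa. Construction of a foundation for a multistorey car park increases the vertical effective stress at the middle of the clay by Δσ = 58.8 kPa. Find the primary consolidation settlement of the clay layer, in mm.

S_c ≈ 35.9 mm

Final effective stress: σ'_f = 157 + 58.8 = 215.8 kPa.
σ'_f = 215.8 ≤ σ'_p = 385 kPa, so the clay remains overconsolidated and only the recompression index applies:
S_c = C_r·H/(1+e₀)·log₁₀(σ'_f/σ'_0) = 0.079×5.4/1.64×log₁₀(215.8/157)
    = 0.26012 × 0.13815 = 0.03594 m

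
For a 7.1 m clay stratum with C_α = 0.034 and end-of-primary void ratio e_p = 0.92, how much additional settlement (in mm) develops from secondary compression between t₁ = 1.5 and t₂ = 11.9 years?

Secondary compression: S_s = C_α·H/(1+e_p)·log₁₀(t₂/t₁)
S_s = 0.034×7.1/(1+0.92)×log₁₀(11.9/1.5)
    = 0.1257 × 0.8995 = 0.1131 m

S_s ≈ 113 mm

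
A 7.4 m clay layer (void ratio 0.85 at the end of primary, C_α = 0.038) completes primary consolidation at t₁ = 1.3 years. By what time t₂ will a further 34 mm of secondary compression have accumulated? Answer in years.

t₂ ≈ 2.18 years

S_s = C_α·H/(1+e_p)·log₁₀(t₂/t₁) ⇒ log₁₀(t₂/t₁) = S_s·(1+e_p)/(C_α·H).
log₁₀(t₂/t₁) = 0.034 × (1+0.85) / (0.038×7.4) = 0.2237
t₂ = t₁ × 10^0.2237 = 1.3 × 1.674 = 2.176 years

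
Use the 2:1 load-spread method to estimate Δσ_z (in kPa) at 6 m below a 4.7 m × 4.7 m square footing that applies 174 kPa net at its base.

By the 2:1 method the load spreads at 1 horizontal : 2 vertical, so at depth z the loaded area has grown by z in each plan dimension:
Δσ = qBL/((B+z)(L+z)) = 174×4.7×4.7/((4.7+6)(4.7+6)) = 33.572 kPa

Δσ_z ≈ 33.6 kPa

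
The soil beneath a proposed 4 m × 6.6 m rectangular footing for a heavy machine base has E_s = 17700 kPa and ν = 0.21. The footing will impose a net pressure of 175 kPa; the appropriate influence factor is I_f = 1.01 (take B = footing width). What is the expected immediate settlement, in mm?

Immediate (elastic) settlement: S_e = q·B·(1−ν²)/E_s · I_f.
S_e = 175 × 4 × (1 − 0.21²) / 17700 × 1.01
    = 175 × 4 × 0.9559 / 17700 × 1.01
    = 0.03818 m = 38.18 mm

S_e ≈ 38.2 mm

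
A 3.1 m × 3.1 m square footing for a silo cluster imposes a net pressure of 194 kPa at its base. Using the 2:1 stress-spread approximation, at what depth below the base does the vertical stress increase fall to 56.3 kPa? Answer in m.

z ≈ 2.65 m

2:1 spreading — at depth z the loaded area has grown by z in each plan dimension:
qB²/(B+z)² = Δσ_z ⇒ z = B(√(q/Δσ_z) − 1) = 3.1×(√(194/56.3) − 1) = 2.655 m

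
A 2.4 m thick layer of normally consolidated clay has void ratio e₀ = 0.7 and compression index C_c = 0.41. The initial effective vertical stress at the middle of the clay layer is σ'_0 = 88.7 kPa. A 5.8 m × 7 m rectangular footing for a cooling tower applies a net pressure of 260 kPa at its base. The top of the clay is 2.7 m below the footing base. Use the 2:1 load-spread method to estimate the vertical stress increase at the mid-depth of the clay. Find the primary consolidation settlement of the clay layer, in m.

Mid-depth of clay below the footing base: z = 2.7 + 2.4/2 = 3.9 m.
Stress increase at mid-clay by the 2:1 spreading method:
Δσ = qBL/((B+z)(L+z)) = 260×5.8×7/((5.8+3.9)(7+3.9)) = 99.839 kPa
Final effective stress: σ'_f = σ'_0 + Δσ = 88.7 + 99.839 = 188.54 kPa.
Normally consolidated clay, so the full stress increment lies on the virgin compression line:
S_c = C_c·H/(1+e₀)·log₁₀(σ'_f/σ'_0) = 0.41×2.4/(1+0.7)×log₁₀(188.54/88.7)
    = 0.57882 × 0.32748 = 0.1896 m

S_c ≈ 0.19 m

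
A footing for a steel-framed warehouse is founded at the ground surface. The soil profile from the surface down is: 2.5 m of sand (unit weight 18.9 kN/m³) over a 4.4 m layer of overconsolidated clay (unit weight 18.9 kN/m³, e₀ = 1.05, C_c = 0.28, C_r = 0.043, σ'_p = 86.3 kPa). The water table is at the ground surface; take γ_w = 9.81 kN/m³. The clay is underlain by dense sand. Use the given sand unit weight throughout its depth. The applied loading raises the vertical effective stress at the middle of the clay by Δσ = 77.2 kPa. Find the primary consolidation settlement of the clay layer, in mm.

S_c ≈ 114 mm

Mid-depth of clay below the ground surface: z = 2.5 + 4.4/2 = 4.7 m.
Total vertical stress at mid-clay: σ_v = 18.9×2.5 + 18.9×2.2 = 88.83 kPa.
Pore pressure: u = 9.81×(4.7 − 0) = 46.107 kPa.
Initial effective stress: σ'_0 = σ_v − u = 88.83 − 46.107 = 42.723 kPa.
Final effective stress: σ'_f = 42.723 + 77.2 = 119.92 kPa.
σ'_f = 119.92 > σ'_p = 86.3 kPa, so the stress path crosses the preconsolidation pressure — recompression up to σ'_p, then virgin compression beyond:
S_c = H/(1+e₀)·[C_r·log₁₀(σ'_p/σ'_0) + C_c·log₁₀(σ'_f/σ'_p)]
    = 4.4/2.05 × [0.043×log₁₀(86.3/42.723) + 0.28×log₁₀(119.92/86.3)]
    = 2.1463 × [0.01313 + 0.040007] = 0.114 m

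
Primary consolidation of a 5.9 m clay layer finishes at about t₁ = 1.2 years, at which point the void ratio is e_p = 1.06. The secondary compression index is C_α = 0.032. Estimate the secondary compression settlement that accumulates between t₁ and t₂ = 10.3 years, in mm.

Secondary compression: S_s = C_α·H/(1+e_p)·log₁₀(t₂/t₁)
S_s = 0.032×5.9/(1+1.06)×log₁₀(10.3/1.2)
    = 0.09165 × 0.9337 = 0.08557 m

S_s ≈ 85.6 mm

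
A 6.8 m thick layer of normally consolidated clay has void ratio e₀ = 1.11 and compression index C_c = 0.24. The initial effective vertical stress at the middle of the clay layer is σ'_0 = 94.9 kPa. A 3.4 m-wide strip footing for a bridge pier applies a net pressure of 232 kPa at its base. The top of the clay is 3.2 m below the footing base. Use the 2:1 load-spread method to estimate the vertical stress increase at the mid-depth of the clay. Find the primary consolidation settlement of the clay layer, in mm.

Mid-depth of clay below the footing base: z = 3.2 + 6.8/2 = 6.6 m.
Stress increase at mid-clay by the 2:1 spreading method:
Δσ = qB/(B+z) = 232×3.4/(3.4+6.6) = 78.88 kPa
Final effective stress: σ'_f = σ'_0 + Δσ = 94.9 + 78.88 = 173.78 kPa.
Normally consolidated clay, so the full stress increment lies on the virgin compression line:
S_c = C_c·H/(1+e₀)·log₁₀(σ'_f/σ'_0) = 0.24×6.8/(1+1.11)×log₁₀(173.78/94.9)
    = 0.77346 × 0.26273 = 0.2032 m

S_c ≈ 203 mm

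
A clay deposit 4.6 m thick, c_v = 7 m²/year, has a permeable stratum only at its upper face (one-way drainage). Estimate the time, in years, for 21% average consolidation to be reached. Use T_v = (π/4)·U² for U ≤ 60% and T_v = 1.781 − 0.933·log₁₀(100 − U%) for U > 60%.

t ≈ 0.105 years

Drainage path length: H_d = H = 4.6 m (single drainage).
U ≤ 60%: T_v = (π/4)·U² = (π/4)×0.21² = 0.034636.
t = T_v·H_d²/c_v = 0.034636×4.6²/7 = 0.1047 years.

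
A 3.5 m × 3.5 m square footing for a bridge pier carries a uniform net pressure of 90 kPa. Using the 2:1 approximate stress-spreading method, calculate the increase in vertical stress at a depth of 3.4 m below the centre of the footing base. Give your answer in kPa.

Δσ_z ≈ 23.2 kPa

By the 2:1 method the load spreads at 1 horizontal : 2 vertical, so at depth z the loaded area has grown by z in each plan dimension:
Δσ = qBL/((B+z)(L+z)) = 90×3.5×3.5/((3.5+3.4)(3.5+3.4)) = 23.157 kPa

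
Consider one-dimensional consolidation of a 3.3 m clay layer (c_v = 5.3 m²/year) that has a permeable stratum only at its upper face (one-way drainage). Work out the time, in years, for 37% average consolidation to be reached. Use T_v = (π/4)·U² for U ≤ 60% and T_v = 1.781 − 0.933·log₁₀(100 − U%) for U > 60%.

t ≈ 0.221 years

Drainage path length: H_d = H = 3.3 m (single drainage).
U ≤ 60%: T_v = (π/4)·U² = (π/4)×0.37² = 0.10752.
t = T_v·H_d²/c_v = 0.10752×3.3²/5.3 = 0.2209 years.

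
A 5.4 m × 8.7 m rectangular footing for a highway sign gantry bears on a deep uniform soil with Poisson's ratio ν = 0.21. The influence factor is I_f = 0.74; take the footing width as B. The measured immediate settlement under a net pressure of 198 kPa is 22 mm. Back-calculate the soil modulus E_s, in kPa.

S_e = q·B·(1−ν²)/E_s · I_f  ⇒  E_s = q·B·(1−ν²)·I_f / S_e.
E_s = 198 × 5.4 × 0.9559 × 0.74 / 0.022 = 34380 kPa

E_s ≈ 34400 kPa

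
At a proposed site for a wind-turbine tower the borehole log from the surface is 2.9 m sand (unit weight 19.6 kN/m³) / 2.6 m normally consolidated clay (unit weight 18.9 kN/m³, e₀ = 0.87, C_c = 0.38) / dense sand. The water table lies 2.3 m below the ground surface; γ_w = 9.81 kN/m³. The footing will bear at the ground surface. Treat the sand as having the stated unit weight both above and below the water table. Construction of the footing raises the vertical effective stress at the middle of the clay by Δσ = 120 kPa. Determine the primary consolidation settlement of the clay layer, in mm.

Mid-depth of clay below the ground surface: z = 2.9 + 2.6/2 = 4.2 m.
Total vertical stress at mid-clay: σ_v = 19.6×2.9 + 18.9×1.3 = 81.41 kPa.
Pore pressure: u = 9.81×(4.2 − 2.3) = 18.639 kPa.
Initial effective stress: σ'_0 = σ_v − u = 81.41 − 18.639 = 62.771 kPa.
Final effective stress: σ'_f = σ'_0 + Δσ = 62.771 + 120 = 182.77 kPa.
Normally consolidated clay, so the full stress increment lies on the virgin compression line:
S_c = C_c·H/(1+e₀)·log₁₀(σ'_f/σ'_0) = 0.38×2.6/(1+0.87)×log₁₀(182.77/62.771)
    = 0.52834 × 0.46415 = 0.2452 m

S_c ≈ 245 mm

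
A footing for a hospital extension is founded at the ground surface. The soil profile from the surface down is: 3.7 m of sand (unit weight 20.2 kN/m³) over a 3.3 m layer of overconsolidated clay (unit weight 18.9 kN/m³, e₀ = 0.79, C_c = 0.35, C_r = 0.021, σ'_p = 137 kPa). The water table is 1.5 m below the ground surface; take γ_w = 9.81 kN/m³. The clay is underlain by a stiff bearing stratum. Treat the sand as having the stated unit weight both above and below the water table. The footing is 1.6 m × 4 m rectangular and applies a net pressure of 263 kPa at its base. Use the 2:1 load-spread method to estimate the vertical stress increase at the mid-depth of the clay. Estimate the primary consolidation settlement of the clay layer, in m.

Mid-depth of clay below the ground surface: z = 3.7 + 3.3/2 = 5.35 m.
Total vertical stress at mid-clay: σ_v = 20.2×3.7 + 18.9×1.65 = 105.92 kPa.
Pore pressure: u = 9.81×(5.35 − 1.5) = 37.769 kPa.
Initial effective stress: σ'_0 = σ_v − u = 105.92 − 37.769 = 68.151 kPa.
Stress increase at mid-clay by the 2:1 spreading method:
Δσ = qBL/((B+z)(L+z)) = 263×1.6×4/((1.6+5.35)(4+5.35)) = 25.902 kPa
Final effective stress: σ'_f = 68.151 + 25.902 = 94.053 kPa.
σ'_f = 94.053 ≤ σ'_p = 137 kPa, so the clay remains overconsolidated and only the recompression index applies:
S_c = C_r·H/(1+e₀)·log₁₀(σ'_f/σ'_0) = 0.021×3.3/1.79×log₁₀(94.053/68.151)
    = 0.038716 × 0.1399 = 0.005416 m

S_c ≈ 0.00542 m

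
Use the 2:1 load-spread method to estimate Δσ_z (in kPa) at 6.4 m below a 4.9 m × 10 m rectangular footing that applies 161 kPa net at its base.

Δσ_z ≈ 42.6 kPa

By the 2:1 method the load spreads at 1 horizontal : 2 vertical, so at depth z the loaded area has grown by z in each plan dimension:
Δσ = qBL/((B+z)(L+z)) = 161×4.9×10/((4.9+6.4)(10+6.4)) = 42.57 kPa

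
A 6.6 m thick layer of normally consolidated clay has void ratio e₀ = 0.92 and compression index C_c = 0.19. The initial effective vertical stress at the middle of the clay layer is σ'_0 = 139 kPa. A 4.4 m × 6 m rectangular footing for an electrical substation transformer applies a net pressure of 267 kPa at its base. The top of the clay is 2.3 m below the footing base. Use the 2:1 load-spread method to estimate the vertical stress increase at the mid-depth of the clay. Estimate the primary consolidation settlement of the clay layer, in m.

S_c ≈ 0.103 m

Mid-depth of clay below the footing base: z = 2.3 + 6.6/2 = 5.6 m.
Stress increase at mid-clay by the 2:1 spreading method:
Δσ = qBL/((B+z)(L+z)) = 267×4.4×6/((4.4+5.6)(6+5.6)) = 60.766 kPa
Final effective stress: σ'_f = σ'_0 + Δσ = 139 + 60.766 = 199.77 kPa.
Normally consolidated clay, so the full stress increment lies on the virgin compression line:
S_c = C_c·H/(1+e₀)·log₁₀(σ'_f/σ'_0) = 0.19×6.6/(1+0.92)×log₁₀(199.77/139)
    = 0.65313 × 0.15752 = 0.1029 m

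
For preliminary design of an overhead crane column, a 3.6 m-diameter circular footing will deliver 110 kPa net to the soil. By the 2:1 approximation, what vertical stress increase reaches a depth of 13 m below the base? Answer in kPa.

By the 2:1 method the load spreads at 1 horizontal : 2 vertical, so at depth z the loaded area has grown by z in each plan dimension:
Δσ ≈ qD²/(D+z)² = 110×3.6²/(3.6+13)² = 5.1735 kPa

Δσ_z ≈ 5.17 kPa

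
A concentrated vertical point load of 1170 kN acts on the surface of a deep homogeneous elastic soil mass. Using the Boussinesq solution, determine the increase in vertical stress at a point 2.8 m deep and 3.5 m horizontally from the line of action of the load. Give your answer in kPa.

Δσ_z ≈ 6.78 kPa

Boussinesq vertical stress below a point load on an elastic half-space:
Δσ_z = 3P/(2πz²) · [1 + (r/z)²]^(−5/2)
r/z = 3.5/2.8 = 1.25; [1+(r/z)²]^(−5/2) = 0.095135.
Δσ_z = 3×1170/(2π×2.8²) × 0.095135 = 71.254 × 0.095135 = 6.779 kPa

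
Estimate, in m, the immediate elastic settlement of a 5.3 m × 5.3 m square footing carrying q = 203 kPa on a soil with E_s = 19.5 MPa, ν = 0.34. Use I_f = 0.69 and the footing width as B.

Immediate (elastic) settlement: S_e = q·B·(1−ν²)/E_s · I_f.
E_s = 19.5 MPa = 19500 kPa.
S_e = 203 × 5.3 × (1 − 0.34²) / 19500 × 0.69
    = 203 × 5.3 × 0.8844 / 19500 × 0.69
    = 0.03367 m

S_e ≈ 0.0337 m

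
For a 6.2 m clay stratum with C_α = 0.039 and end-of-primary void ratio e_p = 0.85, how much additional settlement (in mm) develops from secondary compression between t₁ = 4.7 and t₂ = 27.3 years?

S_s ≈ 99.9 mm

Secondary compression: S_s = C_α·H/(1+e_p)·log₁₀(t₂/t₁)
S_s = 0.039×6.2/(1+0.85)×log₁₀(27.3/4.7)
    = 0.1307 × 0.7641 = 0.09987 m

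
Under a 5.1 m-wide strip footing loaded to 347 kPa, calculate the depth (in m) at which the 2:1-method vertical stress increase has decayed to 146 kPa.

2:1 spreading — at depth z the loaded area has grown by z in each plan dimension:
qB/(B+z) = Δσ_z ⇒ z = qB/Δσ_z − B = 347×5.1/146 − 5.1 = 7.021 m

z ≈ 7.02 m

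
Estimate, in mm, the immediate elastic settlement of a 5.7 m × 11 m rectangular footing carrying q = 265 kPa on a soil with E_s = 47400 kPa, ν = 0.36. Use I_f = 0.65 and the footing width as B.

Immediate (elastic) settlement: S_e = q·B·(1−ν²)/E_s · I_f.
S_e = 265 × 5.7 × (1 − 0.36²) / 47400 × 0.65
    = 265 × 5.7 × 0.8704 / 47400 × 0.65
    = 0.01803 m = 18.03 mm

S_e ≈ 18 mm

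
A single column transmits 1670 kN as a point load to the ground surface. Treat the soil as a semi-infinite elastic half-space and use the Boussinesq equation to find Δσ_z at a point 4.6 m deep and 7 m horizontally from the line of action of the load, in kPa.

Δσ_z ≈ 1.88 kPa

Boussinesq vertical stress below a point load on an elastic half-space:
Δσ_z = 3P/(2πz²) · [1 + (r/z)²]^(−5/2)
r/z = 7/4.6 = 1.5217; [1+(r/z)²]^(−5/2) = 0.049953.
Δσ_z = 3×1670/(2π×4.6²) × 0.049953 = 37.683 × 0.049953 = 1.882 kPa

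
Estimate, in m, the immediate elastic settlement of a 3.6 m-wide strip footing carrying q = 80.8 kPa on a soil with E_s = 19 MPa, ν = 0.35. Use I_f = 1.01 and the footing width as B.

Immediate (elastic) settlement: S_e = q·B·(1−ν²)/E_s · I_f.
E_s = 19 MPa = 19000 kPa.
S_e = 80.8 × 3.6 × (1 − 0.35²) / 19000 × 1.01
    = 80.8 × 3.6 × 0.8775 / 19000 × 1.01
    = 0.01357 m

S_e ≈ 0.0136 m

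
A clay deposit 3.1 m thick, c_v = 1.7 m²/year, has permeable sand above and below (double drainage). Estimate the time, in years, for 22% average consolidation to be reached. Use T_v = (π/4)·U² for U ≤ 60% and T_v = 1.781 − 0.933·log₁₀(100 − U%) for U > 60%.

t ≈ 0.0537 years

Drainage path length: H_d = H/2 = 1.55 m (double drainage).
U ≤ 60%: T_v = (π/4)·U² = (π/4)×0.22² = 0.038013.
t = T_v·H_d²/c_v = 0.038013×1.55²/1.7 = 0.05372 years.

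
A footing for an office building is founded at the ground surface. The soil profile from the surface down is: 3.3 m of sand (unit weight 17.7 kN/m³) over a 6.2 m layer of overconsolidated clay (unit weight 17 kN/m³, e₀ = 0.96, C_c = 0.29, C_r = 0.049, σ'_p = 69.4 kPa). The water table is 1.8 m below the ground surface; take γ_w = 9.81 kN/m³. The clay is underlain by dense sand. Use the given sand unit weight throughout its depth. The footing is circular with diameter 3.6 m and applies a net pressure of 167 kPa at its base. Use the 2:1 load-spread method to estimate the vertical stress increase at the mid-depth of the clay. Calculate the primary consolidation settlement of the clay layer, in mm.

Mid-depth of clay below the ground surface: z = 3.3 + 6.2/2 = 6.4 m.
Total vertical stress at mid-clay: σ_v = 17.7×3.3 + 17×3.1 = 111.11 kPa.
Pore pressure: u = 9.81×(6.4 − 1.8) = 45.126 kPa.
Initial effective stress: σ'_0 = σ_v − u = 111.11 − 45.126 = 65.984 kPa.
Stress increase at mid-clay by the 2:1 spreading method:
Δσ ≈ qD²/(D+z)² = 167×3.6²/(3.6+6.4)² = 21.643 kPa
Final effective stress: σ'_f = 65.984 + 21.643 = 87.627 kPa.
σ'_f = 87.627 > σ'_p = 69.4 kPa, so the stress path crosses the preconsolidation pressure — recompression up to σ'_p, then virgin compression beyond:
S_c = H/(1+e₀)·[C_r·log₁₀(σ'_p/σ'_0) + C_c·log₁₀(σ'_f/σ'_p)]
    = 6.2/1.96 × [0.049×log₁₀(69.4/65.984) + 0.29×log₁₀(87.627/69.4)]
    = 3.1633 × [0.0010741 + 0.029371] = 0.09631 m

S_c ≈ 96.3 mm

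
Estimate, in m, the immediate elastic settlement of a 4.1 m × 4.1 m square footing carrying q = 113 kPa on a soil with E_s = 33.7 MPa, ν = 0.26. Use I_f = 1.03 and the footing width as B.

Immediate (elastic) settlement: S_e = q·B·(1−ν²)/E_s · I_f.
E_s = 33.7 MPa = 33700 kPa.
S_e = 113 × 4.1 × (1 − 0.26²) / 33700 × 1.03
    = 113 × 4.1 × 0.9324 / 33700 × 1.03
    = 0.0132 m

S_e ≈ 0.0132 m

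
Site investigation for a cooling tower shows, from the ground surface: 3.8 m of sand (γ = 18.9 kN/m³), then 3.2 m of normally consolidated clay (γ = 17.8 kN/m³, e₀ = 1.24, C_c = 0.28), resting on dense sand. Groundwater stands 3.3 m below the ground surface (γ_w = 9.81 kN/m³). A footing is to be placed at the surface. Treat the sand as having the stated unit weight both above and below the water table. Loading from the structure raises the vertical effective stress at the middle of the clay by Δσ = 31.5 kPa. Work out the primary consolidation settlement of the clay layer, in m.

S_c ≈ 0.0579 m

Mid-depth of clay below the ground surface: z = 3.8 + 3.2/2 = 5.4 m.
Total vertical stress at mid-clay: σ_v = 18.9×3.8 + 17.8×1.6 = 100.3 kPa.
Pore pressure: u = 9.81×(5.4 − 3.3) = 20.601 kPa.
Initial effective stress: σ'_0 = σ_v − u = 100.3 − 20.601 = 79.699 kPa.
Final effective stress: σ'_f = σ'_0 + Δσ = 79.699 + 31.5 = 111.2 kPa.
Normally consolidated clay, so the full stress increment lies on the virgin compression line:
S_c = C_c·H/(1+e₀)·log₁₀(σ'_f/σ'_0) = 0.28×3.2/(1+1.24)×log₁₀(111.2/79.699)
    = 0.4 × 0.14465 = 0.05786 m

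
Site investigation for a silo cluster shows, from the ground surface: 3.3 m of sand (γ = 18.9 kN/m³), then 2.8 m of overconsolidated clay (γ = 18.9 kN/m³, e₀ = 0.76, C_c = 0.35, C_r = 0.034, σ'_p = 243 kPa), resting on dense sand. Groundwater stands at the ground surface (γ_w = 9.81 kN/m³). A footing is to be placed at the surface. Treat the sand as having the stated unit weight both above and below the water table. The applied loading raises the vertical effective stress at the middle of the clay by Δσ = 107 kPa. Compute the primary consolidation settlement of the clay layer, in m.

Mid-depth of clay below the ground surface: z = 3.3 + 2.8/2 = 4.7 m.
Total vertical stress at mid-clay: σ_v = 18.9×3.3 + 18.9×1.4 = 88.83 kPa.
Pore pressure: u = 9.81×(4.7 − 0) = 46.107 kPa.
Initial effective stress: σ'_0 = σ_v − u = 88.83 − 46.107 = 42.723 kPa.
Final effective stress: σ'_f = 42.723 + 107 = 149.72 kPa.
σ'_f = 149.72 ≤ σ'_p = 243 kPa, so the clay remains overconsolidated and only the recompression index applies:
S_c = C_r·H/(1+e₀)·log₁₀(σ'_f/σ'_0) = 0.034×2.8/1.76×log₁₀(149.72/42.723)
    = 0.054091 × 0.54462 = 0.02946 m

S_c ≈ 0.0295 m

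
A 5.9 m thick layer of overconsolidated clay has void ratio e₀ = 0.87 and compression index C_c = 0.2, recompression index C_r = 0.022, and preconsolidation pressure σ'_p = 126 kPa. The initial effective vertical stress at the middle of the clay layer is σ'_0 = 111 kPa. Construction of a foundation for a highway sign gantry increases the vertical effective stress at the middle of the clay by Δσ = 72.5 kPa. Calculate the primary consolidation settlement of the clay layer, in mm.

S_c ≈ 107 mm

Final effective stress: σ'_f = 111 + 72.5 = 183.5 kPa.
σ'_f = 183.5 > σ'_p = 126 kPa, so the stress path crosses the preconsolidation pressure — recompression up to σ'_p, then virgin compression beyond:
S_c = H/(1+e₀)·[C_r·log₁₀(σ'_p/σ'_0) + C_c·log₁₀(σ'_f/σ'_p)]
    = 5.9/1.87 × [0.022×log₁₀(126/111) + 0.2×log₁₀(183.5/126)]
    = 3.1551 × [0.001211 + 0.032653] = 0.1068 m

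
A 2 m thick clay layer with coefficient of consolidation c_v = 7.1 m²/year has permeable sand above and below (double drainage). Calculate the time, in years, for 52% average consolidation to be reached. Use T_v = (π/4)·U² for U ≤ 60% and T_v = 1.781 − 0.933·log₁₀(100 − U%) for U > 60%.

Drainage path length: H_d = H/2 = 1 m (double drainage).
U ≤ 60%: T_v = (π/4)·U² = (π/4)×0.52² = 0.21237.
t = T_v·H_d²/c_v = 0.21237×1²/7.1 = 0.02991 years.

t ≈ 0.0299 years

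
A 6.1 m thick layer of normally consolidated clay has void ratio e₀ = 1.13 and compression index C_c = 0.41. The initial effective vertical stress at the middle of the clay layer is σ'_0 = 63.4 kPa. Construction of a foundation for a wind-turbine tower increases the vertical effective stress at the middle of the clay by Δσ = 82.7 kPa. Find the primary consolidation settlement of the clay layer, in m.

Final effective stress: σ'_f = σ'_0 + Δσ = 63.4 + 82.7 = 146.1 kPa.
Normally consolidated clay, so the full stress increment lies on the virgin compression line:
S_c = C_c·H/(1+e₀)·log₁₀(σ'_f/σ'_0) = 0.41×6.1/(1+1.13)×log₁₀(146.1/63.4)
    = 1.1742 × 0.36256 = 0.4257 m

S_c ≈ 0.426 m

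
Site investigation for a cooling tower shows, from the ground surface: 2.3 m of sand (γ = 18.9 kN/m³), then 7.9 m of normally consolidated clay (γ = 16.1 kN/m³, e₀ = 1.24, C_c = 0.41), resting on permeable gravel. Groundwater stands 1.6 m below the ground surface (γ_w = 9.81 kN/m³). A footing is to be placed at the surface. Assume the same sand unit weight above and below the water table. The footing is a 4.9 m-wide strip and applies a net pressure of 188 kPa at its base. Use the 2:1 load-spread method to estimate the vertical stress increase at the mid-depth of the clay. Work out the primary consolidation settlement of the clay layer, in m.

S_c ≈ 0.535 m

Mid-depth of clay below the ground surface: z = 2.3 + 7.9/2 = 6.25 m.
Total vertical stress at mid-clay: σ_v = 18.9×2.3 + 16.1×3.95 = 107.06 kPa.
Pore pressure: u = 9.81×(6.25 − 1.6) = 45.617 kPa.
Initial effective stress: σ'_0 = σ_v − u = 107.06 − 45.617 = 61.443 kPa.
Stress increase at mid-clay by the 2:1 spreading method:
Δσ = qB/(B+z) = 188×4.9/(4.9+6.25) = 82.619 kPa
Final effective stress: σ'_f = σ'_0 + Δσ = 61.443 + 82.619 = 144.06 kPa.
Normally consolidated clay, so the full stress increment lies on the virgin compression line:
S_c = C_c·H/(1+e₀)·log₁₀(σ'_f/σ'_0) = 0.41×7.9/(1+1.24)×log₁₀(144.06/61.443)
    = 1.446 × 0.37007 = 0.5351 m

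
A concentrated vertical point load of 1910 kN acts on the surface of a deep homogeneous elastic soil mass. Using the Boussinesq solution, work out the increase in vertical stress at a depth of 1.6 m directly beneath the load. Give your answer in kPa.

Boussinesq vertical stress below a point load on an elastic half-space:
Δσ_z = 3P/(2πz²) · [1 + (r/z)²]^(−5/2)
r/z = 0/1.6 = 0; [1+(r/z)²]^(−5/2) = 1.
Δσ_z = 3×1910/(2π×1.6²) × 1 = 356.23 × 1 = 356.2 kPa

Δσ_z ≈ 356 kPa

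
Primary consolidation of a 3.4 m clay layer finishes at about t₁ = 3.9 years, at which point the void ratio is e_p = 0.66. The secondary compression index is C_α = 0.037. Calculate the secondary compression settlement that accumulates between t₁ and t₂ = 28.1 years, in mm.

Secondary compression: S_s = C_α·H/(1+e_p)·log₁₀(t₂/t₁)
S_s = 0.037×3.4/(1+0.66)×log₁₀(28.1/3.9)
    = 0.07578 × 0.8576 = 0.06499 m

S_s ≈ 65 mm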